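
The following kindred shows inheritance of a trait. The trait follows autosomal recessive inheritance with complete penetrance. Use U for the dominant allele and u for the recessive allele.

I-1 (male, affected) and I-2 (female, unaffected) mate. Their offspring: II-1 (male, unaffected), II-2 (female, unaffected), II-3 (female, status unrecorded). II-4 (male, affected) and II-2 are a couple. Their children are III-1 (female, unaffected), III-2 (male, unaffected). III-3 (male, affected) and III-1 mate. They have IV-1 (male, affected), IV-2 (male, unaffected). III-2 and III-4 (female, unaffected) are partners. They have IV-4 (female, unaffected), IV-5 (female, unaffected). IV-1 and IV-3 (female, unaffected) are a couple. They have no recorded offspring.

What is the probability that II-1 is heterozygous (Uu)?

1

II-1 is unaffected so carries U and received u from I-1 (uu), so II-1 is Uu, giving P(Uu) = 1.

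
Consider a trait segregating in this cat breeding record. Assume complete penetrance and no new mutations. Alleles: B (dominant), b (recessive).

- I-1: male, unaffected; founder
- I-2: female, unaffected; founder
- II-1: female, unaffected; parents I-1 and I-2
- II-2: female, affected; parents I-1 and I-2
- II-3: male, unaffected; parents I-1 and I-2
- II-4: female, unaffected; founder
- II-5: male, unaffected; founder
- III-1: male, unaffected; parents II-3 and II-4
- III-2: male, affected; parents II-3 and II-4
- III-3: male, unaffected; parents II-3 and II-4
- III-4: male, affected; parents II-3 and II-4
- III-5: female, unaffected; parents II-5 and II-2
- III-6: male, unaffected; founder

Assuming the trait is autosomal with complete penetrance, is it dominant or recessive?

recessive

I-1 and I-2 are both unaffected yet have an affected child II-2. Under dominance, an affected child requires at least one affected parent, so the trait cannot be dominant.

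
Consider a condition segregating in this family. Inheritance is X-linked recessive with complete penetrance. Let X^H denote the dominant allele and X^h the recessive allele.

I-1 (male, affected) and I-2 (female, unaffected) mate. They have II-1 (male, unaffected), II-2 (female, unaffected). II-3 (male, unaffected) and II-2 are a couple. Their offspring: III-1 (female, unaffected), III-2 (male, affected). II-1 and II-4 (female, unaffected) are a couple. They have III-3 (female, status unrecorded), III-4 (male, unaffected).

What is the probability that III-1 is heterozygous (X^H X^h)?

II-3 is unaffected, so II-3 is X^H Y.
II-2 is unaffected so carries H and received h from I-1 (X^h Y), so II-2 is X^H X^h.
Their cross gives offspring ratios 1/2 X^H X^H : 1/2 X^H X^h. Conditioning on III-1 being unaffected, P(X^H X^h) = 1/2 / 1 = 1/2.

1/2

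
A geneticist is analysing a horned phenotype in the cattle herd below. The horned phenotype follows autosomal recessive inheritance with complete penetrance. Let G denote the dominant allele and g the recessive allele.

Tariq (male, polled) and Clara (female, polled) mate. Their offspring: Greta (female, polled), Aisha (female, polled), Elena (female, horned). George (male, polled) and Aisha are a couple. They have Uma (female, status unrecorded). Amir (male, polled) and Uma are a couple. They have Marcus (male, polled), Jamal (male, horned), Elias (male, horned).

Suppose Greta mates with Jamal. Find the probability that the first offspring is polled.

2/3

Tariq is polled so carries G and passed g to Elena (gg), so Tariq is Gg.
Clara is polled so carries G and passed g to Elena (gg), so Clara is Gg.
Greta is a polled offspring of Tariq (Gg) × Clara (Gg), whose cross gives 1/4 GG : 1/2 Gg : 1/4 gg; conditioning on being polled, Greta is GG with probability 1/3, Gg with probability 2/3.
Jamal is horned, so Jamal is gg.
Summing over parental genotype combinations, P(offspring is polled) = 1/3·1 + 2/3·1/2 = 2/3.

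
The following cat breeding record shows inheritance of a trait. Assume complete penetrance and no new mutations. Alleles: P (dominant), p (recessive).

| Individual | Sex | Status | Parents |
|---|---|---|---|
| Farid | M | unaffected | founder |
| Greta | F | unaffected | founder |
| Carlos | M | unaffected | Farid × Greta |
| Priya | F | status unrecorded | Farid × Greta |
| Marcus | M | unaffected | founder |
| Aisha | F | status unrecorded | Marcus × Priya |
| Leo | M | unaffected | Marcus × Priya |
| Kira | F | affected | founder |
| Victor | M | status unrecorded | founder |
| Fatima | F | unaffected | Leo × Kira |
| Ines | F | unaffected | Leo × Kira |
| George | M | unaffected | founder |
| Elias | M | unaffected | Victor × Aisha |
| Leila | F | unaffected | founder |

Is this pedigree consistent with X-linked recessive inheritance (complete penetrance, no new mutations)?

A consistent assignment under X-linked recessive exists: Farid X^P Y, Greta X^P X^P, Carlos X^P Y, Priya X^P X^P, Marcus X^P Y, Aisha X^P X^P, Leo X^P Y, Kira X^p X^p, Victor X^P Y, Fatima X^P X^p, Ines X^P X^p, George X^P Y, Elias X^P Y, Leila X^P X^P.
In this assignment every recorded phenotype matches its genotype and every non-founder's genotype is obtainable from its parents' genotypes, so the pedigree is consistent.

Yes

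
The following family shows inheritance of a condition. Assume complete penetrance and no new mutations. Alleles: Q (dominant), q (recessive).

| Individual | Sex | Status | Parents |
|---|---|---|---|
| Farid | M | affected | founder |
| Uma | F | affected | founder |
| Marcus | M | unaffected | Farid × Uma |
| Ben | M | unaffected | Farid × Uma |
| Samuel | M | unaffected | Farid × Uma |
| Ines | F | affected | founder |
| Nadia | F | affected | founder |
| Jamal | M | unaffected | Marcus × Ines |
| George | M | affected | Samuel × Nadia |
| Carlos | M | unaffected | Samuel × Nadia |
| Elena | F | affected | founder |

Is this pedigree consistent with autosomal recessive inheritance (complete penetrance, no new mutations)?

Under autosomal recessive, Marcus (unaffected, male) cannot arise from Farid (affected) × Uma (affected).

No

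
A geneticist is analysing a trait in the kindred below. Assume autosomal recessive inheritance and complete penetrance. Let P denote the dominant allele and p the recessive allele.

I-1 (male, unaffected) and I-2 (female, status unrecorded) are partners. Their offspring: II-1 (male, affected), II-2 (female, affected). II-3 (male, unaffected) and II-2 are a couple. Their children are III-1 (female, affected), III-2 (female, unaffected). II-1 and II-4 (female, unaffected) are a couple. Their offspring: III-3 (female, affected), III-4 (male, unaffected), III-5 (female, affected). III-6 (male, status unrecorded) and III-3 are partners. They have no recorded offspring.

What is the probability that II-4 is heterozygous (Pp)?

II-4 is unaffected so carries P and passed p to III-3 (pp), so II-4 is Pp, giving P(Pp) = 1.

1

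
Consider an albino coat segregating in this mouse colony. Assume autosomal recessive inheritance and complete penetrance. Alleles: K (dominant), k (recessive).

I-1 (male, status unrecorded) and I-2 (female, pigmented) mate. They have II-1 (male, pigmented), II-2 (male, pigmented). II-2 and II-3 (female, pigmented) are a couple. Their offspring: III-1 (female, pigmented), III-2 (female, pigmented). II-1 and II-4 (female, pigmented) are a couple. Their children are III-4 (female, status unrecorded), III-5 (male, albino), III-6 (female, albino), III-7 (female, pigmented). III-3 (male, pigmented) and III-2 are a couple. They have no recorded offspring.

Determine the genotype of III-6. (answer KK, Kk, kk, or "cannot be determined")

III-6 is albino, so III-6 is kk.

kk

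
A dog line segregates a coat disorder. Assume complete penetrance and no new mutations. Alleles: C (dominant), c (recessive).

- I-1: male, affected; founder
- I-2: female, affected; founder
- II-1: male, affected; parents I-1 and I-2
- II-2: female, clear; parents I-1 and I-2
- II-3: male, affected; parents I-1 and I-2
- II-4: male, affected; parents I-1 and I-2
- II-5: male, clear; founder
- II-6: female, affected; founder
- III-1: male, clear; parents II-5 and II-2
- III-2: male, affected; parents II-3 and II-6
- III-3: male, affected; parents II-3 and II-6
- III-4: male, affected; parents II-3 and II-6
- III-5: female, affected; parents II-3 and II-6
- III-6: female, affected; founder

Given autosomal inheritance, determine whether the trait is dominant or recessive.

I-1 and I-2 are both affected yet have a clear child II-2. Under a recessive model two affected parents are homozygous and every child would be affected, so the trait cannot be recessive.

dominant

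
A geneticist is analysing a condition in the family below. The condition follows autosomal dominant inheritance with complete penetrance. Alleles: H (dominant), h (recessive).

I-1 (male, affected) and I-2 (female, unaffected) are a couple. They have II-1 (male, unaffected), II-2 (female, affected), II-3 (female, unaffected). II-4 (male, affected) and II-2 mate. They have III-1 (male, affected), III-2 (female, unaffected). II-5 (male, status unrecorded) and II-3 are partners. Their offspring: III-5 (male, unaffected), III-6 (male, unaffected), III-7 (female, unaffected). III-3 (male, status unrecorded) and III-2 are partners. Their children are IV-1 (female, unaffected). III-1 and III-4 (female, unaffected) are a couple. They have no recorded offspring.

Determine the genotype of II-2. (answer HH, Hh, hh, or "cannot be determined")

Hh

From phenotype alone, II-2 is HH or Hh.
II-2 is affected so carries H and received h from I-2 (hh), so II-2 is Hh.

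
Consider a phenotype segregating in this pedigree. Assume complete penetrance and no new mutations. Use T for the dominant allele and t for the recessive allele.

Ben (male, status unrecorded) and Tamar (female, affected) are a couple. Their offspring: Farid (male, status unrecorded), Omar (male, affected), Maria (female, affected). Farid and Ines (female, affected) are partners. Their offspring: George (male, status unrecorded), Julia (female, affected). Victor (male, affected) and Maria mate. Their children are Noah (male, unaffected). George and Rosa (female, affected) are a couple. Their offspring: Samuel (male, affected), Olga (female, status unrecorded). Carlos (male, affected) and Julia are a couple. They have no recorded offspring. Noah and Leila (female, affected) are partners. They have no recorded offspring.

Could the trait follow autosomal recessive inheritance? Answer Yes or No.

Under autosomal recessive, Noah (unaffected, male) cannot arise from Victor (affected) × Maria (affected).

No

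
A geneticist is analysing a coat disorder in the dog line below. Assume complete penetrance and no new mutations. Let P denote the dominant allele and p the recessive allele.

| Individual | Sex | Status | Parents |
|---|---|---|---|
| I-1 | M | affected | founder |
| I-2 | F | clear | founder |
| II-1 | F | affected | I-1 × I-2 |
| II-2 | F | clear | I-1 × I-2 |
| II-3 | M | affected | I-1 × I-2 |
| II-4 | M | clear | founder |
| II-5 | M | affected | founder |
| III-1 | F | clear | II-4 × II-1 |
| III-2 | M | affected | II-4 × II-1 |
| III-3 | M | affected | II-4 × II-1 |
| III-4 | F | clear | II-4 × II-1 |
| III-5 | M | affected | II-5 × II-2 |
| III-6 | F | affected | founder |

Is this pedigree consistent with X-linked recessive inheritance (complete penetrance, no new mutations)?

A consistent assignment under X-linked recessive exists: I-1 X^p Y, I-2 X^P X^p, II-1 X^p X^p, II-2 X^P X^p, II-3 X^p Y, II-4 X^P Y, II-5 X^p Y, III-1 X^P X^p, III-2 X^p Y, III-3 X^p Y, III-4 X^P X^p, III-5 X^p Y, III-6 X^p X^p.
In this assignment every recorded phenotype matches its genotype and every non-founder's genotype is obtainable from its parents' genotypes, so the pedigree is consistent.

Yes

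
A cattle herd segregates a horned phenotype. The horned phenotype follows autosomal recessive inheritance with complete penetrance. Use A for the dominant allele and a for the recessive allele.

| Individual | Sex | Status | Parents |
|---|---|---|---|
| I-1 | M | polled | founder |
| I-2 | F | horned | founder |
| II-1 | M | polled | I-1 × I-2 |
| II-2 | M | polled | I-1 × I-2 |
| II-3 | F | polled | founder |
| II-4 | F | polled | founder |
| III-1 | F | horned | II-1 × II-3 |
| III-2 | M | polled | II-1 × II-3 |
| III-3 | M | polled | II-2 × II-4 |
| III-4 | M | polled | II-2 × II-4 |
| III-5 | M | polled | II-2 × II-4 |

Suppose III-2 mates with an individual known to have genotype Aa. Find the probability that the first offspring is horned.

1/6

II-1 is polled so carries A and received a from I-2 (aa), so II-1 is Aa.
II-3 is polled so carries A and passed a to III-1 (aa), so II-3 is Aa.
III-2 is a polled offspring of II-1 (Aa) × II-3 (Aa), whose cross gives 1/4 AA : 1/2 Aa : 1/4 aa; conditioning on being polled, III-2 is AA with probability 1/3, Aa with probability 2/3.
Summing over parental genotype combinations, P(offspring is horned) = 2/3·1/4 = 1/6.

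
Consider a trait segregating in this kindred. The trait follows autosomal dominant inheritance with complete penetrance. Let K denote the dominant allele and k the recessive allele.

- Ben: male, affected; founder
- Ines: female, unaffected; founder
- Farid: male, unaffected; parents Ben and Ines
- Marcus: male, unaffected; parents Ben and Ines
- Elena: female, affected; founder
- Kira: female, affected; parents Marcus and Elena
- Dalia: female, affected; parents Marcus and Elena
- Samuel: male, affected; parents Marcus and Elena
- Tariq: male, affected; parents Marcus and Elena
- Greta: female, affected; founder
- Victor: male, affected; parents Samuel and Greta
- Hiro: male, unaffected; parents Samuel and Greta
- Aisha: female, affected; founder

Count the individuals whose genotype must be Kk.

6

Obligate heterozygotes: Ben is affected so carries K and passed k to Farid (kk), so Ben is Kk; Kira is affected so carries K and received k from Marcus (kk), so Kira is Kk; Dalia is affected so carries K and received k from Marcus (kk), so Dalia is Kk; Samuel is affected so carries K and received k from Marcus (kk), so Samuel is Kk; Tariq is affected so carries K and received k from Marcus (kk), so Tariq is Kk; Greta is affected so carries K and passed k to Hiro (kk), so Greta is Kk.
Every other individual is either homozygous by phenotype or has at least one consistent homozygous assignment, so the count is 6.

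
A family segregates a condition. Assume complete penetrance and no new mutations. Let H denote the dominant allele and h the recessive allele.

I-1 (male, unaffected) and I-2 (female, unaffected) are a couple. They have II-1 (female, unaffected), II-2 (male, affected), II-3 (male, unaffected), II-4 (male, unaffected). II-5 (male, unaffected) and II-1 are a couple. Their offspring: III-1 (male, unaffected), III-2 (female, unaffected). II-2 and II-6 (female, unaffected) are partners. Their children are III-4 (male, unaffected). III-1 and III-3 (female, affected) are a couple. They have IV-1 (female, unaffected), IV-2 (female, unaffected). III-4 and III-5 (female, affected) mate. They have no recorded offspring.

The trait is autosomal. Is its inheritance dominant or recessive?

recessive

I-1 and I-2 are both unaffected yet have an affected child II-2. Under dominance, an affected child requires at least one affected parent, so the trait cannot be dominant.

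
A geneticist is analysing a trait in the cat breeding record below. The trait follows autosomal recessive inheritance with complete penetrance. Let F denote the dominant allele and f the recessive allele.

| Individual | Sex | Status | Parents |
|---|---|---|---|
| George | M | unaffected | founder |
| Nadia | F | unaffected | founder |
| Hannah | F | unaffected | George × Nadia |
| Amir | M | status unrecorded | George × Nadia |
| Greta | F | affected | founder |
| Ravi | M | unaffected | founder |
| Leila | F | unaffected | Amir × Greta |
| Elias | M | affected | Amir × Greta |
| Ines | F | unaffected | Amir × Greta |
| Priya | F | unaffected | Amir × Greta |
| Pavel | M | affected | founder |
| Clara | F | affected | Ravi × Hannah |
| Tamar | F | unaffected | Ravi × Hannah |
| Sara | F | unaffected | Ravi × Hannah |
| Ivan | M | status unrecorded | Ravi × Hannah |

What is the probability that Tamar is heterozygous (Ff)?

2/3

Ravi is unaffected so carries F and passed f to Clara (ff), so Ravi is Ff.
Hannah is unaffected so carries F and passed f to Clara (ff), so Hannah is Ff.
Their cross gives offspring ratios 1/4 FF : 1/2 Ff : 1/4 ff. Conditioning on Tamar being unaffected, P(Ff) = 1/2 / 3/4 = 2/3.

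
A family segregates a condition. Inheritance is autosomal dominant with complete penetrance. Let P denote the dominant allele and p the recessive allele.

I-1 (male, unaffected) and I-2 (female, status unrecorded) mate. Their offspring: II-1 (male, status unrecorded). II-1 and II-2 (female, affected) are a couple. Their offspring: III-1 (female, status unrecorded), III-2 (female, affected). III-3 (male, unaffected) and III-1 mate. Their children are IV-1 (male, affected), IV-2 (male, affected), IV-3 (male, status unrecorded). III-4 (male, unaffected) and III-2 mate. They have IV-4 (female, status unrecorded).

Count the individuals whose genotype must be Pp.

2

Obligate heterozygotes: IV-1 is affected so carries P and received p from III-3 (pp), so IV-1 is Pp; IV-2 is affected so carries P and received p from III-3 (pp), so IV-2 is Pp.
Every other individual is either homozygous by phenotype or has at least one consistent homozygous assignment, so the count is 2.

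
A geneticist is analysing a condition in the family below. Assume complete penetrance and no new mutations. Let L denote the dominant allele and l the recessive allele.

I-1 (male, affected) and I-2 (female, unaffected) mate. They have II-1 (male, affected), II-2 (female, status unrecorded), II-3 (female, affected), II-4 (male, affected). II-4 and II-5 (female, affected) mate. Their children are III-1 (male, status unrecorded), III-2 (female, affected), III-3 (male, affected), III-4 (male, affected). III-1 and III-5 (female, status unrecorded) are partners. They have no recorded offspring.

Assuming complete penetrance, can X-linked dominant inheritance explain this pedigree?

No

Under X-linked dominant, II-1 (affected, male) cannot arise from I-1 (affected) × I-2 (unaffected).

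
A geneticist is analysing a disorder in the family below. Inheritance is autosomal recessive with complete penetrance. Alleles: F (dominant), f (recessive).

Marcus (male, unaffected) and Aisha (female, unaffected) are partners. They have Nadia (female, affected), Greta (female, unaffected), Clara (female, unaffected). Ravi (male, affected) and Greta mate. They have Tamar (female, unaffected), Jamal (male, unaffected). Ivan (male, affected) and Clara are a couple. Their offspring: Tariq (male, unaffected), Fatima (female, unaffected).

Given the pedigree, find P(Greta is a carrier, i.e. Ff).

1/3

Marcus is unaffected so carries F and passed f to Nadia (ff), so Marcus is Ff.
Aisha is unaffected so carries F and passed f to Nadia (ff), so Aisha is Ff.
Their cross gives offspring ratios 1/4 FF : 1/2 Ff : 1/4 ff. Conditioning on Greta being unaffected, P(Ff) = 1/2 / 3/4 = 2/3 before taking Greta's own offspring into account.
Ravi is affected, so Ravi is ff.
Now use Greta's offspring. Probability of each recorded status — unaffected daughter Tamar: 1/2 if Greta is Ff, 1 if FF; unaffected son Jamal: 1/2 if Greta is Ff, 1 if FF.
Bayes: P(Ff) = 2/3·1/4 / (2/3·1/4 + 1/3·1) = 1/3.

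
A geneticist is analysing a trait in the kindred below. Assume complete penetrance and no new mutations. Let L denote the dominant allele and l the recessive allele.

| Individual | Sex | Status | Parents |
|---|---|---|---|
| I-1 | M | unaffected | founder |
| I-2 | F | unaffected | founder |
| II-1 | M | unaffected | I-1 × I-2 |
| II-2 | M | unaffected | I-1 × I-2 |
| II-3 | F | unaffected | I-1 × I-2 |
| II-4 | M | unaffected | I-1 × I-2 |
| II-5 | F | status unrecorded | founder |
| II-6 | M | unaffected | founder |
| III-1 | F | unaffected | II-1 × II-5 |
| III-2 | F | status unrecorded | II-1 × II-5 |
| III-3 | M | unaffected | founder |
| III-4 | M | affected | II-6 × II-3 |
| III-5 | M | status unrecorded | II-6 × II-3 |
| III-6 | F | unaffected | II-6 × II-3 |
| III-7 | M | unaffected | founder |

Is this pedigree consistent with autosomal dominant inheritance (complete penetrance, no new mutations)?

No

Under autosomal dominant, III-4 (affected, male) cannot arise from II-6 (unaffected) × II-3 (unaffected).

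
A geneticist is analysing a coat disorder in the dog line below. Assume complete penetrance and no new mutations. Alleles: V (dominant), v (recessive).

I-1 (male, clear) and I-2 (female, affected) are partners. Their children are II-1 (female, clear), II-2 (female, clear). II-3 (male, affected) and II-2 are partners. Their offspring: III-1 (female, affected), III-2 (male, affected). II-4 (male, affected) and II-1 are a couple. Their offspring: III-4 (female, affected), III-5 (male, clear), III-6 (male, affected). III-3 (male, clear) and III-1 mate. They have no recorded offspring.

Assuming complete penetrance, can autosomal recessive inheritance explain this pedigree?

Yes

A consistent assignment under autosomal recessive exists: I-1 VV, I-2 vv, II-1 Vv, II-2 Vv, II-3 vv, II-4 vv, III-1 vv, III-2 vv, III-3 VV, III-4 vv, III-5 Vv, III-6 vv.
In this assignment every recorded phenotype matches its genotype and every non-founder's genotype is obtainable from its parents' genotypes, so the pedigree is consistent.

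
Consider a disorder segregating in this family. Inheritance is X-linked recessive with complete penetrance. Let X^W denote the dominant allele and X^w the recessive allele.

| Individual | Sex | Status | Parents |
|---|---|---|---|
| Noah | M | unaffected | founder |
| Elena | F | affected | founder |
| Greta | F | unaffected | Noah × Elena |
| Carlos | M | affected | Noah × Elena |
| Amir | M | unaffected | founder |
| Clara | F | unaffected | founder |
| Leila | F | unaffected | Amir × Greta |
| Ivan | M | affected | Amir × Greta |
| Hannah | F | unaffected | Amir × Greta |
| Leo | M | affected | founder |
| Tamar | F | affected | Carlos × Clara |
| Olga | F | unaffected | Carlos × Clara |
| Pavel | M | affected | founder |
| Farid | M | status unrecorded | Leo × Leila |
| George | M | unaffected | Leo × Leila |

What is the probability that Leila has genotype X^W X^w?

Amir is unaffected, so Amir is X^W Y.
Greta is unaffected so carries W and received w from Elena (X^w X^w), so Greta is X^W X^w.
Their cross gives offspring ratios 1/2 X^W X^W : 1/2 X^W X^w. Conditioning on Leila being unaffected, P(X^W X^w) = 1/2 / 1 = 1/2 before taking Leila's own offspring into account.
Leo is affected, so Leo is X^w Y.
Now use Leila's offspring. Probability of each recorded status — unaffected son George: 1/2 if Leila is X^W X^w, 1 if X^W X^W. (Farid: equally likely either way, so uninformative.)
Bayes: P(X^W X^w) = 1/2·1/2 / (1/2·1/2 + 1/2·1) = 1/3.

1/3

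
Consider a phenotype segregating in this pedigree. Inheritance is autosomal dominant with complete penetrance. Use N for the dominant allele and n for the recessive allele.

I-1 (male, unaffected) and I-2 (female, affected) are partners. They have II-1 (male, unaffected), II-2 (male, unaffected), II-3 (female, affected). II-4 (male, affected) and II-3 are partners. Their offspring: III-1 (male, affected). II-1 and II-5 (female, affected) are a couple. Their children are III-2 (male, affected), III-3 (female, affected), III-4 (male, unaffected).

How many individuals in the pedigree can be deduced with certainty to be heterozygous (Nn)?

Obligate heterozygotes: I-2 is affected so carries N and passed n to II-1 (nn), so I-2 is Nn; II-3 is affected so carries N and received n from I-1 (nn), so II-3 is Nn; II-5 is affected so carries N and passed n to III-4 (nn), so II-5 is Nn; III-2 is affected so carries N and received n from II-1 (nn), so III-2 is Nn; III-3 is affected so carries N and received n from II-1 (nn), so III-3 is Nn.
Every other individual is either homozygous by phenotype or has at least one consistent homozygous assignment, so the count is 5.

5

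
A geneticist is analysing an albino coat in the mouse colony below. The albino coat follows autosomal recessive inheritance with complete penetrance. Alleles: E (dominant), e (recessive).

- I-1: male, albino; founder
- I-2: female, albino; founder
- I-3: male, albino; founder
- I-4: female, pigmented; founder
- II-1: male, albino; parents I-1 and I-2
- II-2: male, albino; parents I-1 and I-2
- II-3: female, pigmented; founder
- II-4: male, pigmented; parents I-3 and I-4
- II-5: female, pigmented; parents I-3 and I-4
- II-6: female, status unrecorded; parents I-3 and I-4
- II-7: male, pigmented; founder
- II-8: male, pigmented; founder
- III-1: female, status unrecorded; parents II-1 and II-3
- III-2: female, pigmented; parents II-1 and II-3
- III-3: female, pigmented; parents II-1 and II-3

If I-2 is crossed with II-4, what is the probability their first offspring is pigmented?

I-2 is albino, so I-2 is ee.
II-4 is pigmented so carries E and received e from I-3 (ee), so II-4 is Ee.
The cross gives 1/2 Ee : 1/2 ee, so P(offspring is pigmented) = 1/2.

1/2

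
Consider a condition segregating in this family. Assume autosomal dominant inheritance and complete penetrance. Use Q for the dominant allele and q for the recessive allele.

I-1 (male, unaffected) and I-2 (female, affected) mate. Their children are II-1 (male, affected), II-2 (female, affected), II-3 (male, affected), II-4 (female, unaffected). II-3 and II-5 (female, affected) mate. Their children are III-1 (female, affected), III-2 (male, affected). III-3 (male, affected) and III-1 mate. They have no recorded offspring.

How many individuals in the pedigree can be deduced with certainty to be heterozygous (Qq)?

Obligate heterozygotes: I-2 is affected so carries Q and passed q to II-4 (qq), so I-2 is Qq; II-1 is affected so carries Q and received q from I-1 (qq), so II-1 is Qq; II-2 is affected so carries Q and received q from I-1 (qq), so II-2 is Qq; II-3 is affected so carries Q and received q from I-1 (qq), so II-3 is Qq.
Every other individual is either homozygous by phenotype or has at least one consistent homozygous assignment, so the count is 4.

4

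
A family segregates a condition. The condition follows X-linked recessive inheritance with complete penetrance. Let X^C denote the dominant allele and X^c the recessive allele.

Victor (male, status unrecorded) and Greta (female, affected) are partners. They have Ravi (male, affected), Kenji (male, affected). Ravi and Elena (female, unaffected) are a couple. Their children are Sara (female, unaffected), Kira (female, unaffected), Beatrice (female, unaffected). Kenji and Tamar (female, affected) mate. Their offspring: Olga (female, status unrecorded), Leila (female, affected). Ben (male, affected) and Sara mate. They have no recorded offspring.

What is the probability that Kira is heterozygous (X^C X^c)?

Kira is unaffected so carries C and received c from Ravi (X^c Y), so Kira is X^C X^c, giving P(X^C X^c) = 1.

1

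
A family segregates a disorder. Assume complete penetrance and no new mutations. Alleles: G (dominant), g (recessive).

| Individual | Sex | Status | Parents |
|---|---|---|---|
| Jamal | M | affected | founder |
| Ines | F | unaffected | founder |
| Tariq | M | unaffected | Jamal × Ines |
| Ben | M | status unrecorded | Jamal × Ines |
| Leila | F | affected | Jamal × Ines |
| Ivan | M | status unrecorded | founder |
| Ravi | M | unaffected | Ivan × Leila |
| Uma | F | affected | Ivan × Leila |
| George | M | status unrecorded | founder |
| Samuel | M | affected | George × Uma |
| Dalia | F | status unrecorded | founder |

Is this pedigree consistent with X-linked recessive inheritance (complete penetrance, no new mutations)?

Under X-linked recessive, Ravi (unaffected, male) cannot arise from Ivan (unrecorded) × Leila (affected).

No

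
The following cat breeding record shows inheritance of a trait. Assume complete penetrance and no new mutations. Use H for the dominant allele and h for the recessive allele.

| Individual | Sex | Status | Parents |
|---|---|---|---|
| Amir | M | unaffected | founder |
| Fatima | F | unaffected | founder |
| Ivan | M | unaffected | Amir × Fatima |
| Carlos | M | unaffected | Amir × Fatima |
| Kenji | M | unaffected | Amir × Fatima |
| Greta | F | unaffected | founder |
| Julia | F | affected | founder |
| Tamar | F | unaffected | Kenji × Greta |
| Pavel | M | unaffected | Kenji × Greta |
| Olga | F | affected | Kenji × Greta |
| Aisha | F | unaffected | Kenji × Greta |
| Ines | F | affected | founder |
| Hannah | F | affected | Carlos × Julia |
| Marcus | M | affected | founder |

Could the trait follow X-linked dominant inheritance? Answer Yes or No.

Under X-linked dominant, Olga (affected, female) cannot arise from Kenji (unaffected) × Greta (unaffected).

No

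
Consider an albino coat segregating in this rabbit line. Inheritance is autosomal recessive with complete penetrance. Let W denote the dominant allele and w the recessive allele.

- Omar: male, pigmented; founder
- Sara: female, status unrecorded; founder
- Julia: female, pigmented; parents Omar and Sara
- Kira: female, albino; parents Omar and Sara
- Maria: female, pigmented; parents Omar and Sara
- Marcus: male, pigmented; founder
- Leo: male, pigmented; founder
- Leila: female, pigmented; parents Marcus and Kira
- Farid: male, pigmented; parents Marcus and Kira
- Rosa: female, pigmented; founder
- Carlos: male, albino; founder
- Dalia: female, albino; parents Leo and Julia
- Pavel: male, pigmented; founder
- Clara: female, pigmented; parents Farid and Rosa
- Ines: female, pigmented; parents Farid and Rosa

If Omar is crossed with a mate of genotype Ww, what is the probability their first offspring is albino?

1/4

Omar is pigmented so carries W and passed w to Kira (ww), so Omar is Ww.
The cross gives 1/4 WW : 1/2 Ww : 1/4 ww, so P(offspring is albino) = 1/4.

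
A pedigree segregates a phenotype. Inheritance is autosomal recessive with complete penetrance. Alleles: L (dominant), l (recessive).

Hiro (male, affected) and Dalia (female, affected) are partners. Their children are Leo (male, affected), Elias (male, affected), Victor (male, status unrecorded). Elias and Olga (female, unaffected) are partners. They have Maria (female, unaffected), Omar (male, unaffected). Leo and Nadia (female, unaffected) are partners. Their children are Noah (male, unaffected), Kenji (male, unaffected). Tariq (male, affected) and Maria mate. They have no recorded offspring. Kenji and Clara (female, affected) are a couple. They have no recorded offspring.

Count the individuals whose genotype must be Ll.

4

Obligate heterozygotes: Maria is unaffected so carries L and received l from Elias (ll), so Maria is Ll; Omar is unaffected so carries L and received l from Elias (ll), so Omar is Ll; Noah is unaffected so carries L and received l from Leo (ll), so Noah is Ll; Kenji is unaffected so carries L and received l from Leo (ll), so Kenji is Ll.
Every other individual is either homozygous by phenotype or has at least one consistent homozygous assignment, so the count is 4.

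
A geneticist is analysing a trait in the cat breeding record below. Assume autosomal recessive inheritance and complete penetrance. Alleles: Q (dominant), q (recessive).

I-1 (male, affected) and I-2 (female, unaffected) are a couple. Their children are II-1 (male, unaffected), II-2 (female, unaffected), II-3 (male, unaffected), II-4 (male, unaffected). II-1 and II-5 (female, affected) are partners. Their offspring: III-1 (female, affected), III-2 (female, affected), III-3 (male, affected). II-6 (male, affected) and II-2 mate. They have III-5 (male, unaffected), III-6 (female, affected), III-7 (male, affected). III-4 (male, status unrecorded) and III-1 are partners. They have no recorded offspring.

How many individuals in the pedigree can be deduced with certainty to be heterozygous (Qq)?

Obligate heterozygotes: II-1 is unaffected so carries Q and received q from I-1 (qq), so II-1 is Qq; II-2 is unaffected so carries Q and received q from I-1 (qq), so II-2 is Qq; II-3 is unaffected so carries Q and received q from I-1 (qq), so II-3 is Qq; II-4 is unaffected so carries Q and received q from I-1 (qq), so II-4 is Qq; III-5 is unaffected so carries Q and received q from II-6 (qq), so III-5 is Qq.
Every other individual is either homozygous by phenotype or has at least one consistent homozygous assignment, so the count is 5.

5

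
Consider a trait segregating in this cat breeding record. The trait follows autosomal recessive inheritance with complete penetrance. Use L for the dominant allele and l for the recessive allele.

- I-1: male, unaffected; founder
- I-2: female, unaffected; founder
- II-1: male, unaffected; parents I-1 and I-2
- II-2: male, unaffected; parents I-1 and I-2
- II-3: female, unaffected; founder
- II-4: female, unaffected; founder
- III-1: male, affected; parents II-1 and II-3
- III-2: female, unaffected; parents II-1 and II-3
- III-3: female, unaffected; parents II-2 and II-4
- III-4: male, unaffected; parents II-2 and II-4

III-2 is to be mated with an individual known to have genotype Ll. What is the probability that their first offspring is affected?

1/6

II-1 is unaffected so carries L and passed l to III-1 (ll), so II-1 is Ll.
II-3 is unaffected so carries L and passed l to III-1 (ll), so II-3 is Ll.
III-2 is an unaffected offspring of II-1 (Ll) × II-3 (Ll), whose cross gives 1/4 LL : 1/2 Ll : 1/4 ll; conditioning on being unaffected, III-2 is LL with probability 1/3, Ll with probability 2/3.
Summing over parental genotype combinations, P(offspring is affected) = 2/3·1/4 = 1/6.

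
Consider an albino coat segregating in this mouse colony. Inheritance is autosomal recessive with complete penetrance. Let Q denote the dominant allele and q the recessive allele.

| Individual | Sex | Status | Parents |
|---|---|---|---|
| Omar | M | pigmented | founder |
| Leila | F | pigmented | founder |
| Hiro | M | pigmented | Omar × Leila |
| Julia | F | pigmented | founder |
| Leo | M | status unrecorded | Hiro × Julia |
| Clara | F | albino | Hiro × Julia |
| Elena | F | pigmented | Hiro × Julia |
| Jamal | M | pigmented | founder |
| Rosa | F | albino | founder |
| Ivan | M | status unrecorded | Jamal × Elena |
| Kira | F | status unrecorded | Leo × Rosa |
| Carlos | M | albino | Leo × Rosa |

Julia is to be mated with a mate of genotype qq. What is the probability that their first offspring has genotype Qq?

1/2

Julia is pigmented so carries Q and passed q to Clara (qq), so Julia is Qq.
The cross gives 1/2 Qq : 1/2 qq, so P(offspring has genotype Qq) = 1/2.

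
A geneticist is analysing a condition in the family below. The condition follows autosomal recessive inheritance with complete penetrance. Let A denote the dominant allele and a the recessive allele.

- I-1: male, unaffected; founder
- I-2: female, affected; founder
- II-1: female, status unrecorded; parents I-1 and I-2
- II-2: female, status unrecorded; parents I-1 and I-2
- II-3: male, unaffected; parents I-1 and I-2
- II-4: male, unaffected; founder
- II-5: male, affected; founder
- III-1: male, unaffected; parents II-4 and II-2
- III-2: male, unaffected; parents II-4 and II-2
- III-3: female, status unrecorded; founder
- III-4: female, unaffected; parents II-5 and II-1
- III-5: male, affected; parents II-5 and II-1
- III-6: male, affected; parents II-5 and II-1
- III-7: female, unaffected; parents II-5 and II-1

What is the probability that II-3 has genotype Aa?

1

II-3 is unaffected so carries A and received a from I-2 (aa), so II-3 is Aa, giving P(Aa) = 1.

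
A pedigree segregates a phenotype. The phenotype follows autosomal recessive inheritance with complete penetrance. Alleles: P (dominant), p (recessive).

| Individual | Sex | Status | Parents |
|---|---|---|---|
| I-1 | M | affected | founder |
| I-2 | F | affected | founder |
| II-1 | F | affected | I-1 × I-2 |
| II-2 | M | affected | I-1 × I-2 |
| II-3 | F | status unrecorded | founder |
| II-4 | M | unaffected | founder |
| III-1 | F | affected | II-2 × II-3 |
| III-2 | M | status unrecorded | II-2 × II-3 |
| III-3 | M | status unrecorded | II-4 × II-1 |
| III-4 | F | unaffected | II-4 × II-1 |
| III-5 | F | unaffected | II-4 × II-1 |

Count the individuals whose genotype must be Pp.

2

Obligate heterozygotes: III-4 is unaffected so carries P and received p from II-1 (pp), so III-4 is Pp; III-5 is unaffected so carries P and received p from II-1 (pp), so III-5 is Pp.
Every other individual is either homozygous by phenotype or has at least one consistent homozygous assignment, so the count is 2.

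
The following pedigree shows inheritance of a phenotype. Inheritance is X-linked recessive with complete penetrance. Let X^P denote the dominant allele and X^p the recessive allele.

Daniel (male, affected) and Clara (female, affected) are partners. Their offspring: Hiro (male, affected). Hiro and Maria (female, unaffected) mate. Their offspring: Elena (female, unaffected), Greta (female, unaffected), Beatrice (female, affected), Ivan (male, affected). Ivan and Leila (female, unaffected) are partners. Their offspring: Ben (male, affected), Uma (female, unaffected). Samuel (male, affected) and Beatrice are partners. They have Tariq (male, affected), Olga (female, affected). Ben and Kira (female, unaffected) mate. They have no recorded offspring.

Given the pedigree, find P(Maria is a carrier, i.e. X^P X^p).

Maria is unaffected so carries P and passed p to Beatrice (X^p X^p), so Maria is X^P X^p, giving P(X^P X^p) = 1.

1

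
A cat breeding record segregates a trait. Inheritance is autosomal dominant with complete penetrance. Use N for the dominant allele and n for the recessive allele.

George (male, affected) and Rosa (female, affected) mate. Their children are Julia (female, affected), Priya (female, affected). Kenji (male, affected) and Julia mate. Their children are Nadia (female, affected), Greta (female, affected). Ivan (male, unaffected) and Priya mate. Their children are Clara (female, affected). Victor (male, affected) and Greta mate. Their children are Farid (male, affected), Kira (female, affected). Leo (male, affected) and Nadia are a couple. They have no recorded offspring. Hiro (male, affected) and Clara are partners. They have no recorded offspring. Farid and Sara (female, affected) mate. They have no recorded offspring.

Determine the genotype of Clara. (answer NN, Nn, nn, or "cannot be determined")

Nn

From phenotype alone, Clara is NN or Nn.
Clara is affected so carries N and received n from Ivan (nn), so Clara is Nn.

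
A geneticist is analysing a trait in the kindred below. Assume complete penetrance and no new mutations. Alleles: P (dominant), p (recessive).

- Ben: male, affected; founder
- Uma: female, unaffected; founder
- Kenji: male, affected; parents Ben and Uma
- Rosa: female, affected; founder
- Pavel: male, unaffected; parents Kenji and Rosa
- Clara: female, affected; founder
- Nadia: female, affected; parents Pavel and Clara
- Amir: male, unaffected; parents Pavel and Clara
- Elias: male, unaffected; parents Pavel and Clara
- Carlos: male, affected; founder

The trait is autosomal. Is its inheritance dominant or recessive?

dominant

Kenji and Rosa are both affected yet have an unaffected child Pavel. Under a recessive model two affected parents are homozygous and every child would be affected, so the trait cannot be recessive.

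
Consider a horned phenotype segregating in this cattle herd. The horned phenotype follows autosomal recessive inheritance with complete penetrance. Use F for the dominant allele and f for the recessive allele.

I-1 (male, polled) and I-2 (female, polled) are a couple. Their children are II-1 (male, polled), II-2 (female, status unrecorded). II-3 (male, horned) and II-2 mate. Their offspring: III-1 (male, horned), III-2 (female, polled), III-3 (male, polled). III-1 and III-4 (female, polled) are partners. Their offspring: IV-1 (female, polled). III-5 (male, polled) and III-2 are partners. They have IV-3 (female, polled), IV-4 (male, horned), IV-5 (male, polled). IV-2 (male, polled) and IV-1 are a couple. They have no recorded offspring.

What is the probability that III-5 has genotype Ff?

1

III-5 is polled so carries F and passed f to IV-4 (ff), so III-5 is Ff, giving P(Ff) = 1.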